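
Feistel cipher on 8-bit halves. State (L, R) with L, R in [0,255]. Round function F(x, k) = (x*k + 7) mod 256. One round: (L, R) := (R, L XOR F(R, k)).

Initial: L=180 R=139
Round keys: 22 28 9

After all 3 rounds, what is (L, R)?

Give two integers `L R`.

Answer: 248 242

Derivation:
Round 1 (k=22): L=139 R=77
Round 2 (k=28): L=77 R=248
Round 3 (k=9): L=248 R=242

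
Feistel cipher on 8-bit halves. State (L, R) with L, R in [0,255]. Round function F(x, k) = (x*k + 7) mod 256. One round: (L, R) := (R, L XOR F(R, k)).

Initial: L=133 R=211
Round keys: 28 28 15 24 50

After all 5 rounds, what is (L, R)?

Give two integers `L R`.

Round 1 (k=28): L=211 R=158
Round 2 (k=28): L=158 R=156
Round 3 (k=15): L=156 R=181
Round 4 (k=24): L=181 R=99
Round 5 (k=50): L=99 R=232

Answer: 99 232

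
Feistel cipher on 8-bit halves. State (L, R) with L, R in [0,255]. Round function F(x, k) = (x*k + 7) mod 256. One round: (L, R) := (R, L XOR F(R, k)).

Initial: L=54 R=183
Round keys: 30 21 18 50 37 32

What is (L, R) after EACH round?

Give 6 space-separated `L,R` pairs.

Answer: 183,79 79,53 53,142 142,246 246,27 27,145

Derivation:
Round 1 (k=30): L=183 R=79
Round 2 (k=21): L=79 R=53
Round 3 (k=18): L=53 R=142
Round 4 (k=50): L=142 R=246
Round 5 (k=37): L=246 R=27
Round 6 (k=32): L=27 R=145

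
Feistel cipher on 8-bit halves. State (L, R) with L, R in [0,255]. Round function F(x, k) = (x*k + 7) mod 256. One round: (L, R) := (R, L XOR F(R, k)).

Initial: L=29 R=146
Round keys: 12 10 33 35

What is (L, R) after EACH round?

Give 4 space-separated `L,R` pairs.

Answer: 146,194 194,9 9,242 242,20

Derivation:
Round 1 (k=12): L=146 R=194
Round 2 (k=10): L=194 R=9
Round 3 (k=33): L=9 R=242
Round 4 (k=35): L=242 R=20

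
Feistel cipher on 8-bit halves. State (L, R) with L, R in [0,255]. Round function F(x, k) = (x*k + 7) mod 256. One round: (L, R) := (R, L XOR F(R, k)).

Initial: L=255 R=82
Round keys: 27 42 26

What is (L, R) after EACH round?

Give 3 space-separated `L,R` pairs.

Answer: 82,82 82,41 41,99

Derivation:
Round 1 (k=27): L=82 R=82
Round 2 (k=42): L=82 R=41
Round 3 (k=26): L=41 R=99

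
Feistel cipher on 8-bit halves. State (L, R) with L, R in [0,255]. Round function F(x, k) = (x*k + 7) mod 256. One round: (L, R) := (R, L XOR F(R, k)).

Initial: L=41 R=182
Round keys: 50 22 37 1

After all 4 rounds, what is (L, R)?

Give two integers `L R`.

Round 1 (k=50): L=182 R=186
Round 2 (k=22): L=186 R=181
Round 3 (k=37): L=181 R=138
Round 4 (k=1): L=138 R=36

Answer: 138 36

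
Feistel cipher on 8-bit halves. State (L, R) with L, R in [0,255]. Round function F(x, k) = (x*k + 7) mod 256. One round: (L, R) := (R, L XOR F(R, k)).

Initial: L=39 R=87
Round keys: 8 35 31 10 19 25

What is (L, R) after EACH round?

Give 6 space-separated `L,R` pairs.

Round 1 (k=8): L=87 R=152
Round 2 (k=35): L=152 R=152
Round 3 (k=31): L=152 R=247
Round 4 (k=10): L=247 R=53
Round 5 (k=19): L=53 R=1
Round 6 (k=25): L=1 R=21

Answer: 87,152 152,152 152,247 247,53 53,1 1,21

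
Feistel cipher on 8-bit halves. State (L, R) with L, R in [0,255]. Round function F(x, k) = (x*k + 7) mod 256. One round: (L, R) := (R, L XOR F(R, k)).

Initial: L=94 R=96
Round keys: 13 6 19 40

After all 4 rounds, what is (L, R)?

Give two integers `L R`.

Answer: 55 162

Derivation:
Round 1 (k=13): L=96 R=185
Round 2 (k=6): L=185 R=61
Round 3 (k=19): L=61 R=55
Round 4 (k=40): L=55 R=162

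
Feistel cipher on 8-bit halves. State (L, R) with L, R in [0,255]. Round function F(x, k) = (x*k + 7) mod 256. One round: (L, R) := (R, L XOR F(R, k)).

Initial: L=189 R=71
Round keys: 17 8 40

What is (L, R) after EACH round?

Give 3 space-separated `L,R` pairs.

Round 1 (k=17): L=71 R=3
Round 2 (k=8): L=3 R=88
Round 3 (k=40): L=88 R=196

Answer: 71,3 3,88 88,196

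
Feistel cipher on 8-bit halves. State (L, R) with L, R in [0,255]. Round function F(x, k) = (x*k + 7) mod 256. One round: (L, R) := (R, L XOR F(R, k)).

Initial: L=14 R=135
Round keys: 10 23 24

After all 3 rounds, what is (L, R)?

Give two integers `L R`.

Answer: 139 76

Derivation:
Round 1 (k=10): L=135 R=67
Round 2 (k=23): L=67 R=139
Round 3 (k=24): L=139 R=76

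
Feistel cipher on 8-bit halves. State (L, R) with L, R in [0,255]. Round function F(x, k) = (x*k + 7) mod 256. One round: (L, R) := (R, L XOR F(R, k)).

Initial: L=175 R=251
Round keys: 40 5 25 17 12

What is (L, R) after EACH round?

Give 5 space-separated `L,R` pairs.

Round 1 (k=40): L=251 R=144
Round 2 (k=5): L=144 R=44
Round 3 (k=25): L=44 R=195
Round 4 (k=17): L=195 R=214
Round 5 (k=12): L=214 R=204

Answer: 251,144 144,44 44,195 195,214 214,204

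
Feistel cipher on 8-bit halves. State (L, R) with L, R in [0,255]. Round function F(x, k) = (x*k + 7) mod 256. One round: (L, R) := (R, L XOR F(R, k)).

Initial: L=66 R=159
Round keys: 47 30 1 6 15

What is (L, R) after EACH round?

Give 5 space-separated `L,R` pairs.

Round 1 (k=47): L=159 R=122
Round 2 (k=30): L=122 R=204
Round 3 (k=1): L=204 R=169
Round 4 (k=6): L=169 R=49
Round 5 (k=15): L=49 R=79

Answer: 159,122 122,204 204,169 169,49 49,79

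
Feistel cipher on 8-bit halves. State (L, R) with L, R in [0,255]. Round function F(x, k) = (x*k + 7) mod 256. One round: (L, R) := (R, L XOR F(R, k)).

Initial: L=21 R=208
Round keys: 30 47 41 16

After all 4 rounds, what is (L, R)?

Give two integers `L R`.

Round 1 (k=30): L=208 R=114
Round 2 (k=47): L=114 R=37
Round 3 (k=41): L=37 R=134
Round 4 (k=16): L=134 R=66

Answer: 134 66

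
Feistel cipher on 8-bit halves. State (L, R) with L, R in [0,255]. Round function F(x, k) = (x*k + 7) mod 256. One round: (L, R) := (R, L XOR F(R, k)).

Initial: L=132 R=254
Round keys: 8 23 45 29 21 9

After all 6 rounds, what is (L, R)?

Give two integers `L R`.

Answer: 164 24

Derivation:
Round 1 (k=8): L=254 R=115
Round 2 (k=23): L=115 R=162
Round 3 (k=45): L=162 R=242
Round 4 (k=29): L=242 R=211
Round 5 (k=21): L=211 R=164
Round 6 (k=9): L=164 R=24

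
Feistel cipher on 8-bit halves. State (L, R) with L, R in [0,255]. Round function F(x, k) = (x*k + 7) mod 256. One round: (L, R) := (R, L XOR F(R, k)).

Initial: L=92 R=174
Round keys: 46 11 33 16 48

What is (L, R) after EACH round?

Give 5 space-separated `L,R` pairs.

Answer: 174,23 23,170 170,230 230,205 205,145

Derivation:
Round 1 (k=46): L=174 R=23
Round 2 (k=11): L=23 R=170
Round 3 (k=33): L=170 R=230
Round 4 (k=16): L=230 R=205
Round 5 (k=48): L=205 R=145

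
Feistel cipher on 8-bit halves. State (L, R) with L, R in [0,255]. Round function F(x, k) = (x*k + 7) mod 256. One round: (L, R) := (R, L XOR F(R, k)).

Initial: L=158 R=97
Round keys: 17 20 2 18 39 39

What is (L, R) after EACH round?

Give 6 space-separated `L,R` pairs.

Answer: 97,230 230,158 158,165 165,63 63,5 5,245

Derivation:
Round 1 (k=17): L=97 R=230
Round 2 (k=20): L=230 R=158
Round 3 (k=2): L=158 R=165
Round 4 (k=18): L=165 R=63
Round 5 (k=39): L=63 R=5
Round 6 (k=39): L=5 R=245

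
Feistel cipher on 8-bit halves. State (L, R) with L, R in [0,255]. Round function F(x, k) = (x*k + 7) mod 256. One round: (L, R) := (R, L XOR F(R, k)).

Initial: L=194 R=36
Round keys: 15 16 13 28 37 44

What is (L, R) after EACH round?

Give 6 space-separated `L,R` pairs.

Round 1 (k=15): L=36 R=225
Round 2 (k=16): L=225 R=51
Round 3 (k=13): L=51 R=127
Round 4 (k=28): L=127 R=216
Round 5 (k=37): L=216 R=64
Round 6 (k=44): L=64 R=223

Answer: 36,225 225,51 51,127 127,216 216,64 64,223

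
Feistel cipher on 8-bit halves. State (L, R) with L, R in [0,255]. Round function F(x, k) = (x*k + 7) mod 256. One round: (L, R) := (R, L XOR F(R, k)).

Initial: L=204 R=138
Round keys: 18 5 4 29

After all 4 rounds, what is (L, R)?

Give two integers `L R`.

Round 1 (k=18): L=138 R=119
Round 2 (k=5): L=119 R=208
Round 3 (k=4): L=208 R=48
Round 4 (k=29): L=48 R=167

Answer: 48 167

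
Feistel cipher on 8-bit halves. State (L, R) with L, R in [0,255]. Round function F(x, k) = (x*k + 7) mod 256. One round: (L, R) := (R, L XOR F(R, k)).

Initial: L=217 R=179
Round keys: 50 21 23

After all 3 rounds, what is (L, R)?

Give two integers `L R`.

Answer: 72 91

Derivation:
Round 1 (k=50): L=179 R=36
Round 2 (k=21): L=36 R=72
Round 3 (k=23): L=72 R=91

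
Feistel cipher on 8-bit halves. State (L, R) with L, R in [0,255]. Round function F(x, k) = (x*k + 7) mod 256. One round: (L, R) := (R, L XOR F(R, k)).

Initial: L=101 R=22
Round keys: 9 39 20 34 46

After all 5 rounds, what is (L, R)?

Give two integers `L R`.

Round 1 (k=9): L=22 R=168
Round 2 (k=39): L=168 R=137
Round 3 (k=20): L=137 R=19
Round 4 (k=34): L=19 R=4
Round 5 (k=46): L=4 R=172

Answer: 4 172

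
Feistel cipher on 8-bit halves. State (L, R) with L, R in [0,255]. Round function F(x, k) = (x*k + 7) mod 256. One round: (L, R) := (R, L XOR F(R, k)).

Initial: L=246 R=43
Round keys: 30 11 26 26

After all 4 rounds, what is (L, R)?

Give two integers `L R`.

Answer: 74 84

Derivation:
Round 1 (k=30): L=43 R=231
Round 2 (k=11): L=231 R=223
Round 3 (k=26): L=223 R=74
Round 4 (k=26): L=74 R=84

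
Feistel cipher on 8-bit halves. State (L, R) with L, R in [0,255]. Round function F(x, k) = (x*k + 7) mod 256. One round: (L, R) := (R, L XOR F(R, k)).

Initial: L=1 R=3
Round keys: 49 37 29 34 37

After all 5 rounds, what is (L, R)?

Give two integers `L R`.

Answer: 48 12

Derivation:
Round 1 (k=49): L=3 R=155
Round 2 (k=37): L=155 R=109
Round 3 (k=29): L=109 R=251
Round 4 (k=34): L=251 R=48
Round 5 (k=37): L=48 R=12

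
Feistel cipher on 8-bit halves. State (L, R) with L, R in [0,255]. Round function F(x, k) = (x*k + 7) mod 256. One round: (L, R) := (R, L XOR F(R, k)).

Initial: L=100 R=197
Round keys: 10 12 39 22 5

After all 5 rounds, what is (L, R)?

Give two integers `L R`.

Round 1 (k=10): L=197 R=221
Round 2 (k=12): L=221 R=166
Round 3 (k=39): L=166 R=140
Round 4 (k=22): L=140 R=169
Round 5 (k=5): L=169 R=216

Answer: 169 216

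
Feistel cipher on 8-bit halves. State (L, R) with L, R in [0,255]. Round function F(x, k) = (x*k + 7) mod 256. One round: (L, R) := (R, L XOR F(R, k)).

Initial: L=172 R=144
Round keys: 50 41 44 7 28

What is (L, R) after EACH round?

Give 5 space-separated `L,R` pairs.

Round 1 (k=50): L=144 R=139
Round 2 (k=41): L=139 R=218
Round 3 (k=44): L=218 R=244
Round 4 (k=7): L=244 R=105
Round 5 (k=28): L=105 R=119

Answer: 144,139 139,218 218,244 244,105 105,119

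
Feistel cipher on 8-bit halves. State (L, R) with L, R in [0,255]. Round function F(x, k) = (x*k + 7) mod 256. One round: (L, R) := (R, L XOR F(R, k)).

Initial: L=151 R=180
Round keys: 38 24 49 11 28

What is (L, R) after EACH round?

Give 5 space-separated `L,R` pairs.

Round 1 (k=38): L=180 R=40
Round 2 (k=24): L=40 R=115
Round 3 (k=49): L=115 R=34
Round 4 (k=11): L=34 R=14
Round 5 (k=28): L=14 R=173

Answer: 180,40 40,115 115,34 34,14 14,173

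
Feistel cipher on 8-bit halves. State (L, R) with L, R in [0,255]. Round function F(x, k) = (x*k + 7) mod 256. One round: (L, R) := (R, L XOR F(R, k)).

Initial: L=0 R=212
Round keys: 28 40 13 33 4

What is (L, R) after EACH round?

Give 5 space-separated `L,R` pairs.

Answer: 212,55 55,75 75,225 225,67 67,242

Derivation:
Round 1 (k=28): L=212 R=55
Round 2 (k=40): L=55 R=75
Round 3 (k=13): L=75 R=225
Round 4 (k=33): L=225 R=67
Round 5 (k=4): L=67 R=242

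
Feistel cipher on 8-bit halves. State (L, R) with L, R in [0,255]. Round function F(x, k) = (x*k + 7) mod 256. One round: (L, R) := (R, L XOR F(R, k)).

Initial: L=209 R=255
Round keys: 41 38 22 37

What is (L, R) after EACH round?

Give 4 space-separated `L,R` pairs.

Round 1 (k=41): L=255 R=15
Round 2 (k=38): L=15 R=190
Round 3 (k=22): L=190 R=84
Round 4 (k=37): L=84 R=149

Answer: 255,15 15,190 190,84 84,149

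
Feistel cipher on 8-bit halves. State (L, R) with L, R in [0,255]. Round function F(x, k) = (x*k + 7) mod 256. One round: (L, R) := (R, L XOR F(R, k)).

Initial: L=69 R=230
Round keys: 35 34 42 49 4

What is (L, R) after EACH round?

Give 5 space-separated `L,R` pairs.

Round 1 (k=35): L=230 R=60
Round 2 (k=34): L=60 R=25
Round 3 (k=42): L=25 R=29
Round 4 (k=49): L=29 R=141
Round 5 (k=4): L=141 R=38

Answer: 230,60 60,25 25,29 29,141 141,38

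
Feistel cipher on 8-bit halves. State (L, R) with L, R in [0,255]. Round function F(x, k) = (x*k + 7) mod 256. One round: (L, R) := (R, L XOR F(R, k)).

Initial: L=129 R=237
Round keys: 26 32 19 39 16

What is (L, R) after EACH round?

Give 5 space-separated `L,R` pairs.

Round 1 (k=26): L=237 R=152
Round 2 (k=32): L=152 R=234
Round 3 (k=19): L=234 R=253
Round 4 (k=39): L=253 R=120
Round 5 (k=16): L=120 R=122

Answer: 237,152 152,234 234,253 253,120 120,122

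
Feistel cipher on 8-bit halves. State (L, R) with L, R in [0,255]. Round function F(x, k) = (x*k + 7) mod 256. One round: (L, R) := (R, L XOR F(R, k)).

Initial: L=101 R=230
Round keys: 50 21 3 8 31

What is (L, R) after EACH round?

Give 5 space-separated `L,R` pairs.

Answer: 230,150 150,179 179,182 182,4 4,53

Derivation:
Round 1 (k=50): L=230 R=150
Round 2 (k=21): L=150 R=179
Round 3 (k=3): L=179 R=182
Round 4 (k=8): L=182 R=4
Round 5 (k=31): L=4 R=53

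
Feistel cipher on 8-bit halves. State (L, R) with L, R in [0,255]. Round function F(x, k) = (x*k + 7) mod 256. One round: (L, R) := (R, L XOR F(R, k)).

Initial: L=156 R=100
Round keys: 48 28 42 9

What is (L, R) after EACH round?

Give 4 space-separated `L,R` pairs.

Round 1 (k=48): L=100 R=91
Round 2 (k=28): L=91 R=159
Round 3 (k=42): L=159 R=70
Round 4 (k=9): L=70 R=226

Answer: 100,91 91,159 159,70 70,226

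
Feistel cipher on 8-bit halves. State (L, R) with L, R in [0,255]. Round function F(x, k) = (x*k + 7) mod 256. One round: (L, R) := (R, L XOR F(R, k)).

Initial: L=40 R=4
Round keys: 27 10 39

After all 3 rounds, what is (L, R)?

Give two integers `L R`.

Round 1 (k=27): L=4 R=91
Round 2 (k=10): L=91 R=145
Round 3 (k=39): L=145 R=69

Answer: 145 69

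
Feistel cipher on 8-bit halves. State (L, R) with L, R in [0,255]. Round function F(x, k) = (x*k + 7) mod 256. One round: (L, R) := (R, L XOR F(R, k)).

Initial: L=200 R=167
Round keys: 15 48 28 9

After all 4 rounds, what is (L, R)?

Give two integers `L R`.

Answer: 159 190

Derivation:
Round 1 (k=15): L=167 R=24
Round 2 (k=48): L=24 R=32
Round 3 (k=28): L=32 R=159
Round 4 (k=9): L=159 R=190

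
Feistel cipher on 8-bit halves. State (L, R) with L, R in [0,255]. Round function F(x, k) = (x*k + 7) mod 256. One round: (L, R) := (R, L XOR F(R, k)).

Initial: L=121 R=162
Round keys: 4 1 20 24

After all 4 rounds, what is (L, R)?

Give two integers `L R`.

Round 1 (k=4): L=162 R=246
Round 2 (k=1): L=246 R=95
Round 3 (k=20): L=95 R=133
Round 4 (k=24): L=133 R=32

Answer: 133 32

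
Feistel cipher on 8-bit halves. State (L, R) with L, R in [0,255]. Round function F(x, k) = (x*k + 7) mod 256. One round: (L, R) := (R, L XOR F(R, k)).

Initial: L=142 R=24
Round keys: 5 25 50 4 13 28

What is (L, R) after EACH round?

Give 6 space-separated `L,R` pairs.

Answer: 24,241 241,136 136,102 102,23 23,84 84,32

Derivation:
Round 1 (k=5): L=24 R=241
Round 2 (k=25): L=241 R=136
Round 3 (k=50): L=136 R=102
Round 4 (k=4): L=102 R=23
Round 5 (k=13): L=23 R=84
Round 6 (k=28): L=84 R=32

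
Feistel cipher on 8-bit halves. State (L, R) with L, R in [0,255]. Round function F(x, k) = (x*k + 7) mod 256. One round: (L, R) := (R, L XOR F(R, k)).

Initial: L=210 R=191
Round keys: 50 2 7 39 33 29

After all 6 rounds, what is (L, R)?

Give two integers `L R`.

Round 1 (k=50): L=191 R=135
Round 2 (k=2): L=135 R=170
Round 3 (k=7): L=170 R=42
Round 4 (k=39): L=42 R=199
Round 5 (k=33): L=199 R=132
Round 6 (k=29): L=132 R=60

Answer: 132 60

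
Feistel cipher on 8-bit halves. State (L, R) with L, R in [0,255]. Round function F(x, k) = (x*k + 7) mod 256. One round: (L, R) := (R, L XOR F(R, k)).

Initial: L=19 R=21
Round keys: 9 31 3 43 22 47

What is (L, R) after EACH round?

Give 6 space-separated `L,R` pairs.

Answer: 21,215 215,5 5,193 193,119 119,128 128,240

Derivation:
Round 1 (k=9): L=21 R=215
Round 2 (k=31): L=215 R=5
Round 3 (k=3): L=5 R=193
Round 4 (k=43): L=193 R=119
Round 5 (k=22): L=119 R=128
Round 6 (k=47): L=128 R=240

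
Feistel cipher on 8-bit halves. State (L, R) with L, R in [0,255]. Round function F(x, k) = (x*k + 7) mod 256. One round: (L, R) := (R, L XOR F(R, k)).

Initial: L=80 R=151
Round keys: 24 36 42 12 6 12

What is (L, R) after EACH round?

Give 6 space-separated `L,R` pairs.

Round 1 (k=24): L=151 R=127
Round 2 (k=36): L=127 R=116
Round 3 (k=42): L=116 R=112
Round 4 (k=12): L=112 R=51
Round 5 (k=6): L=51 R=73
Round 6 (k=12): L=73 R=64

Answer: 151,127 127,116 116,112 112,51 51,73 73,64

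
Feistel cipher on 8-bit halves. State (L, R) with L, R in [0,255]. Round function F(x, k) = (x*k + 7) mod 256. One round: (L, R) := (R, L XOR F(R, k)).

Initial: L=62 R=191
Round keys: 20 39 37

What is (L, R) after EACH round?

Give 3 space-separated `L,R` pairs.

Answer: 191,205 205,253 253,85

Derivation:
Round 1 (k=20): L=191 R=205
Round 2 (k=39): L=205 R=253
Round 3 (k=37): L=253 R=85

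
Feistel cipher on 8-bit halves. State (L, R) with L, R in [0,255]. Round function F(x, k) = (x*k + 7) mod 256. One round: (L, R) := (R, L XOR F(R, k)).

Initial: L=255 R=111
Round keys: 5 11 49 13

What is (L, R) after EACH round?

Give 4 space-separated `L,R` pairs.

Answer: 111,205 205,185 185,189 189,25

Derivation:
Round 1 (k=5): L=111 R=205
Round 2 (k=11): L=205 R=185
Round 3 (k=49): L=185 R=189
Round 4 (k=13): L=189 R=25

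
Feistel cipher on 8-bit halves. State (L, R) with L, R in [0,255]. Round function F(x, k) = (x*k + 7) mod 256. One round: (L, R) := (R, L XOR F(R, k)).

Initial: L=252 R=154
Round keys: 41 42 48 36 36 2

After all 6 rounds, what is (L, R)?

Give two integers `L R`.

Answer: 45 253

Derivation:
Round 1 (k=41): L=154 R=77
Round 2 (k=42): L=77 R=51
Round 3 (k=48): L=51 R=218
Round 4 (k=36): L=218 R=156
Round 5 (k=36): L=156 R=45
Round 6 (k=2): L=45 R=253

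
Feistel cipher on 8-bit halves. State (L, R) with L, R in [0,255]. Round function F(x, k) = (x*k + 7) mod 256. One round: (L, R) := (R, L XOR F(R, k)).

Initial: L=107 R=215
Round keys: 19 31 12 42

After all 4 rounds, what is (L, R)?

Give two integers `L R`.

Round 1 (k=19): L=215 R=151
Round 2 (k=31): L=151 R=135
Round 3 (k=12): L=135 R=204
Round 4 (k=42): L=204 R=248

Answer: 204 248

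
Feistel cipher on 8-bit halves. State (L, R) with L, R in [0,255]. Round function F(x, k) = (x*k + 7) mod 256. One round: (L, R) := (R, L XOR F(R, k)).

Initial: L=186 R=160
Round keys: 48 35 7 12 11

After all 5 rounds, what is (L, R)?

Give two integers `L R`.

Round 1 (k=48): L=160 R=189
Round 2 (k=35): L=189 R=126
Round 3 (k=7): L=126 R=196
Round 4 (k=12): L=196 R=73
Round 5 (k=11): L=73 R=238

Answer: 73 238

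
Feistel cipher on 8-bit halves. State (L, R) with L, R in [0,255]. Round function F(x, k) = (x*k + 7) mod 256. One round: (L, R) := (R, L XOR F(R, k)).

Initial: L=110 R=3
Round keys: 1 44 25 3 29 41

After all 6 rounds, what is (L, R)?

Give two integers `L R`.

Round 1 (k=1): L=3 R=100
Round 2 (k=44): L=100 R=52
Round 3 (k=25): L=52 R=127
Round 4 (k=3): L=127 R=176
Round 5 (k=29): L=176 R=136
Round 6 (k=41): L=136 R=127

Answer: 136 127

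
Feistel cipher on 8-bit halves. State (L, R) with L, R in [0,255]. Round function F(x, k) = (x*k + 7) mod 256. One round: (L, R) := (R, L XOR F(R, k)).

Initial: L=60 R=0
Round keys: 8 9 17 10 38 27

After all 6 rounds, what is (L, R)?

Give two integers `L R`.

Answer: 247 197

Derivation:
Round 1 (k=8): L=0 R=59
Round 2 (k=9): L=59 R=26
Round 3 (k=17): L=26 R=250
Round 4 (k=10): L=250 R=209
Round 5 (k=38): L=209 R=247
Round 6 (k=27): L=247 R=197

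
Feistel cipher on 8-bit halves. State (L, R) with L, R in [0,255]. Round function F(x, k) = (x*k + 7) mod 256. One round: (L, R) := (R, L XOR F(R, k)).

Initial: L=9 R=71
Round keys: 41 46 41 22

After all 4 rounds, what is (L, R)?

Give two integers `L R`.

Round 1 (k=41): L=71 R=111
Round 2 (k=46): L=111 R=190
Round 3 (k=41): L=190 R=26
Round 4 (k=22): L=26 R=253

Answer: 26 253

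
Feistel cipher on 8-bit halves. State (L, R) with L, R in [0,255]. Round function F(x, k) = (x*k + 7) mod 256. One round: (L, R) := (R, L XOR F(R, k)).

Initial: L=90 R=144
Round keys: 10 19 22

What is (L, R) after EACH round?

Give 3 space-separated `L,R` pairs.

Answer: 144,253 253,94 94,230

Derivation:
Round 1 (k=10): L=144 R=253
Round 2 (k=19): L=253 R=94
Round 3 (k=22): L=94 R=230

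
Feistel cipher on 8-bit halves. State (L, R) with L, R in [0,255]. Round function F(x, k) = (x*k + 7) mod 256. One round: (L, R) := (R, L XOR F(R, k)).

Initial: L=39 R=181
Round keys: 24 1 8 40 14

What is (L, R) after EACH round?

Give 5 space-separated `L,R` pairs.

Answer: 181,216 216,106 106,143 143,53 53,98

Derivation:
Round 1 (k=24): L=181 R=216
Round 2 (k=1): L=216 R=106
Round 3 (k=8): L=106 R=143
Round 4 (k=40): L=143 R=53
Round 5 (k=14): L=53 R=98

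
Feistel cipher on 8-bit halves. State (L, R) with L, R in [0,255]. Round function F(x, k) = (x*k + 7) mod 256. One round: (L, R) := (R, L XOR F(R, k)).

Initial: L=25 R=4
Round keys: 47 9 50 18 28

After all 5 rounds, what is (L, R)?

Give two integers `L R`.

Round 1 (k=47): L=4 R=218
Round 2 (k=9): L=218 R=181
Round 3 (k=50): L=181 R=187
Round 4 (k=18): L=187 R=152
Round 5 (k=28): L=152 R=28

Answer: 152 28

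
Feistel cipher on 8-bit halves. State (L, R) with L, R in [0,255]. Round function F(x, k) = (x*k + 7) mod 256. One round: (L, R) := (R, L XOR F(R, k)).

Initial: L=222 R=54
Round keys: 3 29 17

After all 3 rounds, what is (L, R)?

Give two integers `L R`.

Round 1 (k=3): L=54 R=119
Round 2 (k=29): L=119 R=180
Round 3 (k=17): L=180 R=140

Answer: 180 140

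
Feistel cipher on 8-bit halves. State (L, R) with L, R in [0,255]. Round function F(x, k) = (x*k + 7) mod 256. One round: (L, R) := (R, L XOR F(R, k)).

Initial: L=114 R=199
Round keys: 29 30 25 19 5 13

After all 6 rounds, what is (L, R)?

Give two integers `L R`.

Answer: 132 151

Derivation:
Round 1 (k=29): L=199 R=224
Round 2 (k=30): L=224 R=128
Round 3 (k=25): L=128 R=103
Round 4 (k=19): L=103 R=44
Round 5 (k=5): L=44 R=132
Round 6 (k=13): L=132 R=151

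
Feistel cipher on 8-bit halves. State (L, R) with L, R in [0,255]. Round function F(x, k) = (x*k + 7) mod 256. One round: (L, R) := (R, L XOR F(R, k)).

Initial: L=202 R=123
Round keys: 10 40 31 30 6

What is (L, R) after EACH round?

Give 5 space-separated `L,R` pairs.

Round 1 (k=10): L=123 R=31
Round 2 (k=40): L=31 R=164
Round 3 (k=31): L=164 R=252
Round 4 (k=30): L=252 R=43
Round 5 (k=6): L=43 R=245

Answer: 123,31 31,164 164,252 252,43 43,245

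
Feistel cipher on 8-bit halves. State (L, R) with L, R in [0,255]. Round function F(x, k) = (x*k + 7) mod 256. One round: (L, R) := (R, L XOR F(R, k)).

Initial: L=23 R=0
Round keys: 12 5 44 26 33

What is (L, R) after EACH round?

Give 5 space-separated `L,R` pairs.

Answer: 0,16 16,87 87,235 235,178 178,18

Derivation:
Round 1 (k=12): L=0 R=16
Round 2 (k=5): L=16 R=87
Round 3 (k=44): L=87 R=235
Round 4 (k=26): L=235 R=178
Round 5 (k=33): L=178 R=18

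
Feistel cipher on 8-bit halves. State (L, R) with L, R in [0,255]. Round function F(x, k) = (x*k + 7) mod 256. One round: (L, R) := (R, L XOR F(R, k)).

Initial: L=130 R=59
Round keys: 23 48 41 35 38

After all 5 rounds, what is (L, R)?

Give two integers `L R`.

Answer: 186 246

Derivation:
Round 1 (k=23): L=59 R=214
Round 2 (k=48): L=214 R=28
Round 3 (k=41): L=28 R=85
Round 4 (k=35): L=85 R=186
Round 5 (k=38): L=186 R=246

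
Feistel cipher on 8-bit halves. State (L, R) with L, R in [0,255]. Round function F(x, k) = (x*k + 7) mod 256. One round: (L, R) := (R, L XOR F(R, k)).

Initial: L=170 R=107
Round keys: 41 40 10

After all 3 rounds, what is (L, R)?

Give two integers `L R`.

Answer: 108 191

Derivation:
Round 1 (k=41): L=107 R=128
Round 2 (k=40): L=128 R=108
Round 3 (k=10): L=108 R=191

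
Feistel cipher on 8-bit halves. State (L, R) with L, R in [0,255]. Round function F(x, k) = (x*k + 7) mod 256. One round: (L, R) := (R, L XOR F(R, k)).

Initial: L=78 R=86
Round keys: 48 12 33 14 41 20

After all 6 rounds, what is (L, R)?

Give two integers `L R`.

Round 1 (k=48): L=86 R=105
Round 2 (k=12): L=105 R=165
Round 3 (k=33): L=165 R=37
Round 4 (k=14): L=37 R=168
Round 5 (k=41): L=168 R=202
Round 6 (k=20): L=202 R=103

Answer: 202 103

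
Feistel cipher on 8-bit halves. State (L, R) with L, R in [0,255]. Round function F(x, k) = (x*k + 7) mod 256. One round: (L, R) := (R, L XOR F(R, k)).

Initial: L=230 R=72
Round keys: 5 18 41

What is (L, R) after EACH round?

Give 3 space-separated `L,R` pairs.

Round 1 (k=5): L=72 R=137
Round 2 (k=18): L=137 R=225
Round 3 (k=41): L=225 R=153

Answer: 72,137 137,225 225,153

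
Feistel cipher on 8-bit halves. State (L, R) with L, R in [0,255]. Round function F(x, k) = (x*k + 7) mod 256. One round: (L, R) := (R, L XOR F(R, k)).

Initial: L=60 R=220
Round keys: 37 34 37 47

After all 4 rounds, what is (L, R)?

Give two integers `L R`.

Answer: 75 213

Derivation:
Round 1 (k=37): L=220 R=239
Round 2 (k=34): L=239 R=25
Round 3 (k=37): L=25 R=75
Round 4 (k=47): L=75 R=213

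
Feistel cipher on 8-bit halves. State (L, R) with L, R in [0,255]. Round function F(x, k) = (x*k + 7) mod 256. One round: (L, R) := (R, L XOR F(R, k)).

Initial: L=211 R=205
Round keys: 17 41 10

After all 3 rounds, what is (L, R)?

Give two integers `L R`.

Round 1 (k=17): L=205 R=119
Round 2 (k=41): L=119 R=219
Round 3 (k=10): L=219 R=226

Answer: 219 226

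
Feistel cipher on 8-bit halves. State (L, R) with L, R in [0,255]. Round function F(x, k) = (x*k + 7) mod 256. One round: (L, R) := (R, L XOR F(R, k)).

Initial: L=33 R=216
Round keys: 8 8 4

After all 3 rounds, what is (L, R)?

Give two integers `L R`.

Answer: 239 37

Derivation:
Round 1 (k=8): L=216 R=230
Round 2 (k=8): L=230 R=239
Round 3 (k=4): L=239 R=37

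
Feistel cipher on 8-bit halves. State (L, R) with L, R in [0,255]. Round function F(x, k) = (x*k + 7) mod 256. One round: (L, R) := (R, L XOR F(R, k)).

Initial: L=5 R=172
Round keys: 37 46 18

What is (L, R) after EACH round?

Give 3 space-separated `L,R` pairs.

Answer: 172,230 230,247 247,131

Derivation:
Round 1 (k=37): L=172 R=230
Round 2 (k=46): L=230 R=247
Round 3 (k=18): L=247 R=131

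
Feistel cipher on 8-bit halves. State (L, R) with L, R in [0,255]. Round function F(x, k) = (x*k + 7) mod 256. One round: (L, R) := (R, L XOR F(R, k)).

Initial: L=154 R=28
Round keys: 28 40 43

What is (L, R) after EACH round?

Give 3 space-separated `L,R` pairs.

Answer: 28,141 141,19 19,181

Derivation:
Round 1 (k=28): L=28 R=141
Round 2 (k=40): L=141 R=19
Round 3 (k=43): L=19 R=181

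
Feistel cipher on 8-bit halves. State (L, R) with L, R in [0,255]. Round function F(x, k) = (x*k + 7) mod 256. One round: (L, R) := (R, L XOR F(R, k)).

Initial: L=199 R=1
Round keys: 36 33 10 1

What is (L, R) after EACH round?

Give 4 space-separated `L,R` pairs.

Answer: 1,236 236,114 114,151 151,236

Derivation:
Round 1 (k=36): L=1 R=236
Round 2 (k=33): L=236 R=114
Round 3 (k=10): L=114 R=151
Round 4 (k=1): L=151 R=236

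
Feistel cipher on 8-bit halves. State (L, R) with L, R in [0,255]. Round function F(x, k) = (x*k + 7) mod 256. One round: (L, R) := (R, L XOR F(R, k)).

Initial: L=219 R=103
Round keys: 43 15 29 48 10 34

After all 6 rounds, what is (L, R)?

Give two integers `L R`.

Answer: 130 179

Derivation:
Round 1 (k=43): L=103 R=143
Round 2 (k=15): L=143 R=15
Round 3 (k=29): L=15 R=53
Round 4 (k=48): L=53 R=248
Round 5 (k=10): L=248 R=130
Round 6 (k=34): L=130 R=179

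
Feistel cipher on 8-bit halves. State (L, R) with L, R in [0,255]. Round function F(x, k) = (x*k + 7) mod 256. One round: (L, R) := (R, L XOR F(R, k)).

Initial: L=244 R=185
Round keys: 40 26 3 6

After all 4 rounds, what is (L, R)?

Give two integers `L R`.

Answer: 96 59

Derivation:
Round 1 (k=40): L=185 R=27
Round 2 (k=26): L=27 R=124
Round 3 (k=3): L=124 R=96
Round 4 (k=6): L=96 R=59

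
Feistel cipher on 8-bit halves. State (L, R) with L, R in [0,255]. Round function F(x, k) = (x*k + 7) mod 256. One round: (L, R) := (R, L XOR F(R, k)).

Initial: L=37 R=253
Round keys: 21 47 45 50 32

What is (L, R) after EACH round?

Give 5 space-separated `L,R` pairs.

Answer: 253,237 237,119 119,31 31,98 98,88

Derivation:
Round 1 (k=21): L=253 R=237
Round 2 (k=47): L=237 R=119
Round 3 (k=45): L=119 R=31
Round 4 (k=50): L=31 R=98
Round 5 (k=32): L=98 R=88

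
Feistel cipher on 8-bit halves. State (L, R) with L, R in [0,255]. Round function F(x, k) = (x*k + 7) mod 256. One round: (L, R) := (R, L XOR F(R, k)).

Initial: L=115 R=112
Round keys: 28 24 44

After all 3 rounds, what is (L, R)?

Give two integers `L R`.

Answer: 151 207

Derivation:
Round 1 (k=28): L=112 R=52
Round 2 (k=24): L=52 R=151
Round 3 (k=44): L=151 R=207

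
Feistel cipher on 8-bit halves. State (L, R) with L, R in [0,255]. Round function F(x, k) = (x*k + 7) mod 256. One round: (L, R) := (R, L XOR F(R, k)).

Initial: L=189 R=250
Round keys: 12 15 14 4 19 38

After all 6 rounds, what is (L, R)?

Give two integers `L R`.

Round 1 (k=12): L=250 R=2
Round 2 (k=15): L=2 R=223
Round 3 (k=14): L=223 R=59
Round 4 (k=4): L=59 R=44
Round 5 (k=19): L=44 R=112
Round 6 (k=38): L=112 R=139

Answer: 112 139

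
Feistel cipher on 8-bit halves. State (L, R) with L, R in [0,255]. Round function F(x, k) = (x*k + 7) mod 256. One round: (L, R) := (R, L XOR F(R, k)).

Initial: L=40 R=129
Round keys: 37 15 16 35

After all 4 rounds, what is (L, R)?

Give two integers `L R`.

Answer: 163 18

Derivation:
Round 1 (k=37): L=129 R=132
Round 2 (k=15): L=132 R=66
Round 3 (k=16): L=66 R=163
Round 4 (k=35): L=163 R=18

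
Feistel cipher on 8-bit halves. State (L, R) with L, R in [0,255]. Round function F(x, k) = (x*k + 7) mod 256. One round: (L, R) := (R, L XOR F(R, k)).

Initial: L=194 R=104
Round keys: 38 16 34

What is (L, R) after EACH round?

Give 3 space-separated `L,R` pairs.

Round 1 (k=38): L=104 R=181
Round 2 (k=16): L=181 R=63
Round 3 (k=34): L=63 R=208

Answer: 104,181 181,63 63,208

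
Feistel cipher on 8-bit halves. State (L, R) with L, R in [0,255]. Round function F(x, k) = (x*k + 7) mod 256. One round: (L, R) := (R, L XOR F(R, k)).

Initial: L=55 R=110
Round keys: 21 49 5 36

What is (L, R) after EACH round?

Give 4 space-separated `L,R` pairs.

Round 1 (k=21): L=110 R=58
Round 2 (k=49): L=58 R=79
Round 3 (k=5): L=79 R=168
Round 4 (k=36): L=168 R=232

Answer: 110,58 58,79 79,168 168,232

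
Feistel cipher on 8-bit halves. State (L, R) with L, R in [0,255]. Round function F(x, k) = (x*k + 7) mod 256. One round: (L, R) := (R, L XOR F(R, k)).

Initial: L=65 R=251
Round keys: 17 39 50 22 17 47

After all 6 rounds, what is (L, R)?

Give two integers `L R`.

Answer: 149 62

Derivation:
Round 1 (k=17): L=251 R=243
Round 2 (k=39): L=243 R=247
Round 3 (k=50): L=247 R=182
Round 4 (k=22): L=182 R=92
Round 5 (k=17): L=92 R=149
Round 6 (k=47): L=149 R=62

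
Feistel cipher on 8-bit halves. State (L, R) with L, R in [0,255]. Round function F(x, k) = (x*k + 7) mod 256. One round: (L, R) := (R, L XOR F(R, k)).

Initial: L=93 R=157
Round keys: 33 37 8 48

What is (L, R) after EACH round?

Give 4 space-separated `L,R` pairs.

Answer: 157,25 25,57 57,214 214,30

Derivation:
Round 1 (k=33): L=157 R=25
Round 2 (k=37): L=25 R=57
Round 3 (k=8): L=57 R=214
Round 4 (k=48): L=214 R=30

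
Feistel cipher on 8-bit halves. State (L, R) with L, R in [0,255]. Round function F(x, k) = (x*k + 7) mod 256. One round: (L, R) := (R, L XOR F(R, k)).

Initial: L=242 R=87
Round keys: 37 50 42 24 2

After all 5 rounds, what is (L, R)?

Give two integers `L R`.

Answer: 111 138

Derivation:
Round 1 (k=37): L=87 R=104
Round 2 (k=50): L=104 R=0
Round 3 (k=42): L=0 R=111
Round 4 (k=24): L=111 R=111
Round 5 (k=2): L=111 R=138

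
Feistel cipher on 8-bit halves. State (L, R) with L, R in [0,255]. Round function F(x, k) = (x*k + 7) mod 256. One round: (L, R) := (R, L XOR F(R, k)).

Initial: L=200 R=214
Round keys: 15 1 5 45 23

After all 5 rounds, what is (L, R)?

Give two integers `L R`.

Answer: 85 102

Derivation:
Round 1 (k=15): L=214 R=89
Round 2 (k=1): L=89 R=182
Round 3 (k=5): L=182 R=204
Round 4 (k=45): L=204 R=85
Round 5 (k=23): L=85 R=102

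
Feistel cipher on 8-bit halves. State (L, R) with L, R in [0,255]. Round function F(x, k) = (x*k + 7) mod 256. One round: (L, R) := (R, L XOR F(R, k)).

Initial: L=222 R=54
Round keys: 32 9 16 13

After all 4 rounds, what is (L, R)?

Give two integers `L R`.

Round 1 (k=32): L=54 R=25
Round 2 (k=9): L=25 R=222
Round 3 (k=16): L=222 R=254
Round 4 (k=13): L=254 R=51

Answer: 254 51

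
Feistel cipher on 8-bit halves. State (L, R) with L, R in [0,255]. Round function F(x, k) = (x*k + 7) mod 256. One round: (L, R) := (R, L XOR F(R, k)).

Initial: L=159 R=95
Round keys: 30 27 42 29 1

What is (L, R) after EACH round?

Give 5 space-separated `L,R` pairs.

Round 1 (k=30): L=95 R=182
Round 2 (k=27): L=182 R=102
Round 3 (k=42): L=102 R=117
Round 4 (k=29): L=117 R=46
Round 5 (k=1): L=46 R=64

Answer: 95,182 182,102 102,117 117,46 46,64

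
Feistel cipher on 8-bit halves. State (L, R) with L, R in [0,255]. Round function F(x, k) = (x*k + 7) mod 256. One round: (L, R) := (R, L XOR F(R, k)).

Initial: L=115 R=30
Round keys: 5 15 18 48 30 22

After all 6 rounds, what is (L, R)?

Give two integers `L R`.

Answer: 140 255

Derivation:
Round 1 (k=5): L=30 R=238
Round 2 (k=15): L=238 R=231
Round 3 (k=18): L=231 R=171
Round 4 (k=48): L=171 R=240
Round 5 (k=30): L=240 R=140
Round 6 (k=22): L=140 R=255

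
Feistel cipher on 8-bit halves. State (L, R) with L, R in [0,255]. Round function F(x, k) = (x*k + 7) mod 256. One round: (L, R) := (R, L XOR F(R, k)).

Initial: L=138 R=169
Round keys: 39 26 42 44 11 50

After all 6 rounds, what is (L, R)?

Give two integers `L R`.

Answer: 121 164

Derivation:
Round 1 (k=39): L=169 R=76
Round 2 (k=26): L=76 R=22
Round 3 (k=42): L=22 R=239
Round 4 (k=44): L=239 R=13
Round 5 (k=11): L=13 R=121
Round 6 (k=50): L=121 R=164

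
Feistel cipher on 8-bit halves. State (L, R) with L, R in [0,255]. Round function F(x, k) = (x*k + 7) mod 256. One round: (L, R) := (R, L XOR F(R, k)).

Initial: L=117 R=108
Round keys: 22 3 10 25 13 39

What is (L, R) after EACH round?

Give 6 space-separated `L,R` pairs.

Round 1 (k=22): L=108 R=58
Round 2 (k=3): L=58 R=217
Round 3 (k=10): L=217 R=187
Round 4 (k=25): L=187 R=147
Round 5 (k=13): L=147 R=197
Round 6 (k=39): L=197 R=153

Answer: 108,58 58,217 217,187 187,147 147,197 197,153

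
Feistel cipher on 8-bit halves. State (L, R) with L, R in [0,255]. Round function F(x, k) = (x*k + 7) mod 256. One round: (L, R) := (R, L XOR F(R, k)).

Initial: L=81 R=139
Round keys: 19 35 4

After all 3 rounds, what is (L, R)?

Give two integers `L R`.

Round 1 (k=19): L=139 R=9
Round 2 (k=35): L=9 R=201
Round 3 (k=4): L=201 R=34

Answer: 201 34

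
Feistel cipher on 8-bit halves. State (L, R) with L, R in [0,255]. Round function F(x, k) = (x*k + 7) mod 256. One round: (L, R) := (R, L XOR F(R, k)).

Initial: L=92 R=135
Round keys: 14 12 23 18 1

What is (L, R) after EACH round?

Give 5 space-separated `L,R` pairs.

Round 1 (k=14): L=135 R=53
Round 2 (k=12): L=53 R=4
Round 3 (k=23): L=4 R=86
Round 4 (k=18): L=86 R=23
Round 5 (k=1): L=23 R=72

Answer: 135,53 53,4 4,86 86,23 23,72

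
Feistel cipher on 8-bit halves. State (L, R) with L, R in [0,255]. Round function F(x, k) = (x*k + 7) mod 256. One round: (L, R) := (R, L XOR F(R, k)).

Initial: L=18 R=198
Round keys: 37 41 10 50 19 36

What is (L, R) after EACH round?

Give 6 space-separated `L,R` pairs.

Round 1 (k=37): L=198 R=183
Round 2 (k=41): L=183 R=144
Round 3 (k=10): L=144 R=16
Round 4 (k=50): L=16 R=183
Round 5 (k=19): L=183 R=140
Round 6 (k=36): L=140 R=0

Answer: 198,183 183,144 144,16 16,183 183,140 140,0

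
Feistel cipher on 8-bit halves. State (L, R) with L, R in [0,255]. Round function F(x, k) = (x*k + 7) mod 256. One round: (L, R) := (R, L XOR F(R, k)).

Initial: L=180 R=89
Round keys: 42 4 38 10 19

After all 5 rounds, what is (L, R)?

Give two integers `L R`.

Round 1 (k=42): L=89 R=21
Round 2 (k=4): L=21 R=2
Round 3 (k=38): L=2 R=70
Round 4 (k=10): L=70 R=193
Round 5 (k=19): L=193 R=28

Answer: 193 28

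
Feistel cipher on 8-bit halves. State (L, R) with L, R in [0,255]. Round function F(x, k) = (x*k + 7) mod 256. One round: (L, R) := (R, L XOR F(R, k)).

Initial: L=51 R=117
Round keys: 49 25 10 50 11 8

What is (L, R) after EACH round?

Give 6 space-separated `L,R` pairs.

Round 1 (k=49): L=117 R=95
Round 2 (k=25): L=95 R=59
Round 3 (k=10): L=59 R=10
Round 4 (k=50): L=10 R=192
Round 5 (k=11): L=192 R=77
Round 6 (k=8): L=77 R=175

Answer: 117,95 95,59 59,10 10,192 192,77 77,175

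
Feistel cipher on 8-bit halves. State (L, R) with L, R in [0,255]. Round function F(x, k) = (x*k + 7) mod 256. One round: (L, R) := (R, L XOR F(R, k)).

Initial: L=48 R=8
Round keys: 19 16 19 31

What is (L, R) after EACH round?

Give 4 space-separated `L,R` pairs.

Round 1 (k=19): L=8 R=175
Round 2 (k=16): L=175 R=255
Round 3 (k=19): L=255 R=91
Round 4 (k=31): L=91 R=243

Answer: 8,175 175,255 255,91 91,243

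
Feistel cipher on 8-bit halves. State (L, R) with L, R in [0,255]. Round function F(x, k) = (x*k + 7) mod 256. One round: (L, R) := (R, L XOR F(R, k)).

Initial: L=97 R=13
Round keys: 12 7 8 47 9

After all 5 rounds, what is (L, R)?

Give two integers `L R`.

Answer: 170 4

Derivation:
Round 1 (k=12): L=13 R=194
Round 2 (k=7): L=194 R=88
Round 3 (k=8): L=88 R=5
Round 4 (k=47): L=5 R=170
Round 5 (k=9): L=170 R=4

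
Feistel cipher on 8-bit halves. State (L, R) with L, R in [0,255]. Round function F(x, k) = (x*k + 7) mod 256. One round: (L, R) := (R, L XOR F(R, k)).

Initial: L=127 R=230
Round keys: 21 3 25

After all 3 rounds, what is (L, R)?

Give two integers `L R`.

Answer: 51 152

Derivation:
Round 1 (k=21): L=230 R=154
Round 2 (k=3): L=154 R=51
Round 3 (k=25): L=51 R=152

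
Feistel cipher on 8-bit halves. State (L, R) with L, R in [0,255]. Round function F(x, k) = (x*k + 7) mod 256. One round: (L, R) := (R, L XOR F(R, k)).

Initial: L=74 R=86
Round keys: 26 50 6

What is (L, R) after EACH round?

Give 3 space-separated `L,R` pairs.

Answer: 86,137 137,159 159,72

Derivation:
Round 1 (k=26): L=86 R=137
Round 2 (k=50): L=137 R=159
Round 3 (k=6): L=159 R=72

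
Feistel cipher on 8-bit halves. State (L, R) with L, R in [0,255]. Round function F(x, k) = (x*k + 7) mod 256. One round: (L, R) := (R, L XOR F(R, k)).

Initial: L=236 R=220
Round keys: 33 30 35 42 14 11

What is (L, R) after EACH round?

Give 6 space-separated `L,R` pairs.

Answer: 220,143 143,21 21,105 105,84 84,246 246,205

Derivation:
Round 1 (k=33): L=220 R=143
Round 2 (k=30): L=143 R=21
Round 3 (k=35): L=21 R=105
Round 4 (k=42): L=105 R=84
Round 5 (k=14): L=84 R=246
Round 6 (k=11): L=246 R=205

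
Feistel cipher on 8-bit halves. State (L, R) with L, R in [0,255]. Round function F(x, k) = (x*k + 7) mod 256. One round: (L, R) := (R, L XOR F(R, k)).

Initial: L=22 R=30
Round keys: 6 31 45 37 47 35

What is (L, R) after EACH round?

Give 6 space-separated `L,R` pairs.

Round 1 (k=6): L=30 R=173
Round 2 (k=31): L=173 R=228
Round 3 (k=45): L=228 R=182
Round 4 (k=37): L=182 R=177
Round 5 (k=47): L=177 R=48
Round 6 (k=35): L=48 R=38

Answer: 30,173 173,228 228,182 182,177 177,48 48,38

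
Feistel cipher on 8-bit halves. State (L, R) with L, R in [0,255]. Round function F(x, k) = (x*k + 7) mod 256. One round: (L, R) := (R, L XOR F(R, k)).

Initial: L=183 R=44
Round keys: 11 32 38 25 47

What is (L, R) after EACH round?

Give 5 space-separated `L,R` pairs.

Answer: 44,92 92,171 171,53 53,159 159,13

Derivation:
Round 1 (k=11): L=44 R=92
Round 2 (k=32): L=92 R=171
Round 3 (k=38): L=171 R=53
Round 4 (k=25): L=53 R=159
Round 5 (k=47): L=159 R=13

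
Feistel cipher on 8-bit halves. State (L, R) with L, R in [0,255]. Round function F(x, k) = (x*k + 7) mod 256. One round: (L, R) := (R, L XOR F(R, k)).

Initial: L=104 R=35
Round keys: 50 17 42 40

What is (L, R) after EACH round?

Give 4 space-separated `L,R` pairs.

Answer: 35,181 181,47 47,8 8,104

Derivation:
Round 1 (k=50): L=35 R=181
Round 2 (k=17): L=181 R=47
Round 3 (k=42): L=47 R=8
Round 4 (k=40): L=8 R=104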